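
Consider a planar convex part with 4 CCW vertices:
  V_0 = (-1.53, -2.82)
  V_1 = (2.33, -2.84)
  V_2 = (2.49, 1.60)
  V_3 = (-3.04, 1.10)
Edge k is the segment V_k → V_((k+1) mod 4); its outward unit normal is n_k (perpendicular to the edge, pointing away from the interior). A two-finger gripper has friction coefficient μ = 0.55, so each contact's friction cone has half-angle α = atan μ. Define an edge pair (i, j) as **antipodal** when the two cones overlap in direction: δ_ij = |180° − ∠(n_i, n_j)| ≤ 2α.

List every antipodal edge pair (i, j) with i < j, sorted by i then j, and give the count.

count = 2; pairs: (0,2), (1,3)

α = atan 0.55 = 28.81°;  2α = 57.62°
n_0 = (-0.0052, -1.0000)
n_1 = (+0.9994, -0.0360)
n_2 = (-0.0900, +0.9959)
n_3 = (-0.9332, -0.3595)
  (0,1): δ = 91.77°  ·
  (0,2): δ = 5.46°  ✓
  (0,3): δ = 111.36°  ·
  (1,2): δ = 82.77°  ·
  (1,3): δ = 23.13°  ✓
  (2,3): δ = 74.10°  ·
antipodal pairs: 2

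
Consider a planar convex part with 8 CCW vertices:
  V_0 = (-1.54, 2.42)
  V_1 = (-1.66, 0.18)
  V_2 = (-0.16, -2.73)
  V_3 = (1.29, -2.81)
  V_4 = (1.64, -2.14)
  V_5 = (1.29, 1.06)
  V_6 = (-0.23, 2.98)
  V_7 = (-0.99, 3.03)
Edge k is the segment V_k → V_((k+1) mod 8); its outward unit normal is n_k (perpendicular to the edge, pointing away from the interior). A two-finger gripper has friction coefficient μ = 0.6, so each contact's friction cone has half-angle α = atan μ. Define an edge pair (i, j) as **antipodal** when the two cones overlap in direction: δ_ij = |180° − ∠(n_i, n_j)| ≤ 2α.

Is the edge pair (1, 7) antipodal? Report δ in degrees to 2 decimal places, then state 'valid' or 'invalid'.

δ = 110.69°, invalid

α = atan 0.6 = 30.96°;  2α = 61.93°
edge 1: e_1 = (+1.50, -2.91);  n_1 = (-0.8889, -0.4582)
edge 7: e_7 = (-0.55, -0.61);  n_7 = (-0.7427, +0.6696)
∠(n_1, n_7) = 69.31°
δ = |180° − 69.31°| = 110.69°
110.69° > 2α = 61.93°  →  invalid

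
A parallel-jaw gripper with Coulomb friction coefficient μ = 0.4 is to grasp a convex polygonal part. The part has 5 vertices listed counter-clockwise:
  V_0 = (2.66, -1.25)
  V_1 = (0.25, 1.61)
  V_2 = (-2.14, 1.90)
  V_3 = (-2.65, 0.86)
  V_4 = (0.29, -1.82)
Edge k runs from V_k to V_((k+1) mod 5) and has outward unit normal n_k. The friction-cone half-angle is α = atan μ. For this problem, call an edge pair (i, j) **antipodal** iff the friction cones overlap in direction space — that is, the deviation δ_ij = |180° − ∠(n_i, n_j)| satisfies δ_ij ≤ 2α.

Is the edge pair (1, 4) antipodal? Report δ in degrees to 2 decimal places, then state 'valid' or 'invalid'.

α = atan 0.4 = 21.80°;  2α = 43.60°
edge 1: e_1 = (-2.39, +0.29);  n_1 = (+0.1205, +0.9927)
edge 4: e_4 = (+2.37, +0.57);  n_4 = (+0.2338, -0.9723)
∠(n_1, n_4) = 159.56°
δ = |180° − 159.56°| = 20.44°
20.44° ≤ 2α = 43.60°  →  valid

δ = 20.44°, valid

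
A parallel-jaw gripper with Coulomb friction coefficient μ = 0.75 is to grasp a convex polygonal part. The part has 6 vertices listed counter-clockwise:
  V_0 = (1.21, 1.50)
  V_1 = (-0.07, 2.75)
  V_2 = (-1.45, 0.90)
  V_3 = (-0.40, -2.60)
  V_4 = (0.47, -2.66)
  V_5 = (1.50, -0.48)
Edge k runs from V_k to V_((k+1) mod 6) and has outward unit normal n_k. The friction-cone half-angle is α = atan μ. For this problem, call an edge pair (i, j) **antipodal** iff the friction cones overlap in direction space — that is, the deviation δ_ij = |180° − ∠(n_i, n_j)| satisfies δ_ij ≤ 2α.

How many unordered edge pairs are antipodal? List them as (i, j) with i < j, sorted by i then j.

α = atan 0.75 = 36.87°;  2α = 73.74°
n_0 = (+0.6987, +0.7154)
n_1 = (-0.8016, +0.5979)
n_2 = (-0.9578, -0.2873)
n_3 = (-0.0688, -0.9976)
n_4 = (+0.9042, -0.4272)
n_5 = (+0.9894, +0.1449)
  (0,1): δ = 82.40°  ·
  (0,2): δ = 28.98°  ✓
  (0,3): δ = 40.38°  ✓
  (0,4): δ = 109.03°  ·
  (0,5): δ = 142.65°  ·
  (1,2): δ = 126.58°  ·
  (1,3): δ = 57.22°  ✓
  (1,4): δ = 11.43°  ✓
  (1,5): δ = 45.05°  ✓
  (2,3): δ = 110.64°  ·
  (2,4): δ = 41.99°  ✓
  (2,5): δ = 8.37°  ✓
  (3,4): δ = 111.34°  ·
  (3,5): δ = 77.72°  ·
  (4,5): δ = 146.38°  ·
antipodal pairs: 7

count = 7; pairs: (0,2), (0,3), (1,3), (1,4), (1,5), (2,4), (2,5)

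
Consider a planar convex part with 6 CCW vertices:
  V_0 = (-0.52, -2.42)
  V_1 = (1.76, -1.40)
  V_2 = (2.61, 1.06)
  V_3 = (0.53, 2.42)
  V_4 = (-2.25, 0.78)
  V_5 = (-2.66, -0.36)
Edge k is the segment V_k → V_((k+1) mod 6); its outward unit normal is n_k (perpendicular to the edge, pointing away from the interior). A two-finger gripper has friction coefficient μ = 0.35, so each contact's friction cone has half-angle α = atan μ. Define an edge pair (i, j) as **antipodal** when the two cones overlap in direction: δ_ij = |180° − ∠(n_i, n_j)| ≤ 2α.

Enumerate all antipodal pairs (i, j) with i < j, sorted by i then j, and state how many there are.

count = 3; pairs: (0,3), (1,4), (2,5)

α = atan 0.35 = 19.29°;  2α = 38.58°
n_0 = (+0.4084, -0.9128)
n_1 = (+0.9452, -0.3266)
n_2 = (+0.5472, +0.8370)
n_3 = (-0.5081, +0.8613)
n_4 = (-0.9410, +0.3384)
n_5 = (-0.6935, -0.7204)
  (0,1): δ = 133.16°  ·
  (0,2): δ = 57.28°  ·
  (0,3): δ = 6.44°  ✓
  (0,4): δ = 46.12°  ·
  (0,5): δ = 111.99°  ·
  (1,2): δ = 104.12°  ·
  (1,3): δ = 40.40°  ·
  (1,4): δ = 0.72°  ✓
  (1,5): δ = 65.15°  ·
  (2,3): δ = 116.28°  ·
  (2,4): δ = 76.60°  ·
  (2,5): δ = 10.73°  ✓
  (3,4): δ = 140.32°  ·
  (3,5): δ = 74.45°  ·
  (4,5): δ = 114.13°  ·
antipodal pairs: 3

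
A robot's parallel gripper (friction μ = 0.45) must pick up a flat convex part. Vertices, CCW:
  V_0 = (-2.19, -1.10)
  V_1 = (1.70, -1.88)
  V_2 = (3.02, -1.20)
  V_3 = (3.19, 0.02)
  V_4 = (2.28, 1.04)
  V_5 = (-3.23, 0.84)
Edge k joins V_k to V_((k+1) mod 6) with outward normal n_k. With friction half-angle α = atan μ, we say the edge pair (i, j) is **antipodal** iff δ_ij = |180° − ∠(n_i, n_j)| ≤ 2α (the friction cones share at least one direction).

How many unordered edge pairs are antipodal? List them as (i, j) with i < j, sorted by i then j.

count = 5; pairs: (0,3), (0,4), (1,4), (2,5), (3,5)

α = atan 0.45 = 24.23°;  2α = 48.46°
n_0 = (-0.1966, -0.9805)
n_1 = (+0.4580, -0.8890)
n_2 = (+0.9904, -0.1380)
n_3 = (+0.7462, +0.6657)
n_4 = (-0.0363, +0.9993)
n_5 = (-0.8813, -0.4725)
  (0,1): δ = 141.41°  ·
  (0,2): δ = 86.59°  ·
  (0,3): δ = 36.92°  ✓
  (0,4): δ = 13.42°  ✓
  (0,5): δ = 129.53°  ·
  (1,2): δ = 125.19°  ·
  (1,3): δ = 75.52°  ·
  (1,4): δ = 25.18°  ✓
  (1,5): δ = 90.94°  ·
  (2,3): δ = 130.33°  ·
  (2,4): δ = 79.99°  ·
  (2,5): δ = 36.13°  ✓
  (3,4): δ = 129.66°  ·
  (3,5): δ = 13.54°  ✓
  (4,5): δ = 63.88°  ·
antipodal pairs: 5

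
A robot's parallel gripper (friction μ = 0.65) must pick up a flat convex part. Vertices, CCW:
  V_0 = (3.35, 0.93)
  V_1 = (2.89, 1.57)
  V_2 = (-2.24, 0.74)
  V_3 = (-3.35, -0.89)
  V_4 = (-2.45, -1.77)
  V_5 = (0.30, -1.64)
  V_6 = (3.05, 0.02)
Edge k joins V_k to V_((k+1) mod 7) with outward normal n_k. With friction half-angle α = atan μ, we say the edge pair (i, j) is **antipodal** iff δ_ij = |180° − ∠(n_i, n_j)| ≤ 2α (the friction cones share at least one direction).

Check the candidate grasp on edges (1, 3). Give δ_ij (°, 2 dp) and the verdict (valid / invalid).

α = atan 0.65 = 33.02°;  2α = 66.05°
edge 1: e_1 = (-5.13, -0.83);  n_1 = (-0.1597, +0.9872)
edge 3: e_3 = (+0.90, -0.88);  n_3 = (-0.6991, -0.7150)
∠(n_1, n_3) = 126.45°
δ = |180° − 126.45°| = 53.55°
53.55° ≤ 2α = 66.05°  →  valid

δ = 53.55°, valid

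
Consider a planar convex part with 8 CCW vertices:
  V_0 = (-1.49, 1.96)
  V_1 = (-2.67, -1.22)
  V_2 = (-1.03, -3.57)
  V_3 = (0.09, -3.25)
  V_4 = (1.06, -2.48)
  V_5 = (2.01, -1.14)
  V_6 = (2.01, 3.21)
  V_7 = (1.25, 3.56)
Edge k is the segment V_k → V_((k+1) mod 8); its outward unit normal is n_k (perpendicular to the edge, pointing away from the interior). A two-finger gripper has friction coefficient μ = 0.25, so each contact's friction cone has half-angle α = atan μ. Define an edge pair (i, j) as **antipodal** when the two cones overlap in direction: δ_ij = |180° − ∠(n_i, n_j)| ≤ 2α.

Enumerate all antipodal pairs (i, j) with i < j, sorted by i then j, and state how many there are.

α = atan 0.25 = 14.04°;  2α = 28.07°
n_0 = (-0.9375, +0.3479)
n_1 = (-0.8201, -0.5723)
n_2 = (+0.2747, -0.9615)
n_3 = (+0.6217, -0.7832)
n_4 = (+0.8158, -0.5784)
n_5 = (+1.0000, -0.0000)
n_6 = (+0.4183, +0.9083)
n_7 = (-0.5043, +0.8636)
  (0,1): δ = 124.73°  ·
  (0,2): δ = 53.70°  ·
  (0,3): δ = 31.20°  ·
  (0,4): δ = 14.98°  ✓
  (0,5): δ = 20.36°  ✓
  (0,6): δ = 85.63°  ·
  (0,7): δ = 140.64°  ·
  (1,2): δ = 108.96°  ·
  (1,3): δ = 86.47°  ·
  (1,4): δ = 70.25°  ·
  (1,5): δ = 34.91°  ·
  (1,6): δ = 30.36°  ·
  (1,7): δ = 85.37°  ·
  (2,3): δ = 157.50°  ·
  (2,4): δ = 141.28°  ·
  (2,5): δ = 105.95°  ·
  (2,6): δ = 40.67°  ·
  (2,7): δ = 14.34°  ✓
  (3,4): δ = 163.78°  ·
  (3,5): δ = 128.44°  ·
  (3,6): δ = 63.17°  ·
  (3,7): δ = 8.16°  ✓
  (4,5): δ = 144.67°  ·
  (4,6): δ = 79.39°  ·
  (4,7): δ = 24.38°  ✓
  (5,6): δ = 114.73°  ·
  (5,7): δ = 59.72°  ·
  (6,7): δ = 124.99°  ·
antipodal pairs: 5

count = 5; pairs: (0,4), (0,5), (2,7), (3,7), (4,7)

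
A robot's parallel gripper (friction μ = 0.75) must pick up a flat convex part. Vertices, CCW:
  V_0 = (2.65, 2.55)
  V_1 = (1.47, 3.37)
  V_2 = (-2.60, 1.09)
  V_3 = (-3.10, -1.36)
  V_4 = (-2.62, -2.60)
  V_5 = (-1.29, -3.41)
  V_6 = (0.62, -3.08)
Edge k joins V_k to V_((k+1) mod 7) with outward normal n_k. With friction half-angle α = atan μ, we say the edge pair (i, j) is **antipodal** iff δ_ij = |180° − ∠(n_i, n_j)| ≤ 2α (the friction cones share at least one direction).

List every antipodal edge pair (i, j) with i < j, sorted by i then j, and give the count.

α = atan 0.75 = 36.87°;  2α = 73.74°
n_0 = (+0.5707, +0.8212)
n_1 = (-0.4887, +0.8724)
n_2 = (-0.9798, +0.2000)
n_3 = (-0.9326, -0.3610)
n_4 = (-0.5202, -0.8541)
n_5 = (+0.1703, -0.9854)
n_6 = (+0.9407, -0.3392)
  (0,1): δ = 115.95°  ·
  (0,2): δ = 66.74°  ✓
  (0,3): δ = 34.04°  ✓
  (0,4): δ = 3.45°  ✓
  (0,5): δ = 44.60°  ✓
  (0,6): δ = 104.97°  ·
  (1,2): δ = 130.79°  ·
  (1,3): δ = 98.10°  ·
  (1,4): δ = 60.60°  ✓
  (1,5): δ = 19.45°  ✓
  (1,6): δ = 40.91°  ✓
  (2,3): δ = 147.30°  ·
  (2,4): δ = 109.81°  ·
  (2,5): δ = 68.66°  ✓
  (2,6): δ = 8.29°  ✓
  (3,4): δ = 142.50°  ·
  (3,5): δ = 101.36°  ·
  (3,6): δ = 40.99°  ✓
  (4,5): δ = 138.86°  ·
  (4,6): δ = 78.49°  ·
  (5,6): δ = 119.63°  ·
antipodal pairs: 10

count = 10; pairs: (0,2), (0,3), (0,4), (0,5), (1,4), (1,5), (1,6), (2,5), (2,6), (3,6)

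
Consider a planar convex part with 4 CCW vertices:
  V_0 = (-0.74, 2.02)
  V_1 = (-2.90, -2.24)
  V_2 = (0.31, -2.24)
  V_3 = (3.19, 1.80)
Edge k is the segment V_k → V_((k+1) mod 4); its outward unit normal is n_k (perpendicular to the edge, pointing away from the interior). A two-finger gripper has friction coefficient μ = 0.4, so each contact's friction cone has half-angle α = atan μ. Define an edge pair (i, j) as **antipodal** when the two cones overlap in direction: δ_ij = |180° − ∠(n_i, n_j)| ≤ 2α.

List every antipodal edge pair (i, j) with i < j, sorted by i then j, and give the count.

α = atan 0.4 = 21.80°;  2α = 43.60°
n_0 = (-0.8919, +0.4522)
n_1 = (+0.0000, -1.0000)
n_2 = (+0.8143, -0.5805)
n_3 = (+0.0559, +0.9984)
  (0,1): δ = 63.11°  ·
  (0,2): δ = 8.60°  ✓
  (0,3): δ = 113.68°  ·
  (1,2): δ = 125.48°  ·
  (1,3): δ = 3.20°  ✓
  (2,3): δ = 57.72°  ·
antipodal pairs: 2

count = 2; pairs: (0,2), (1,3)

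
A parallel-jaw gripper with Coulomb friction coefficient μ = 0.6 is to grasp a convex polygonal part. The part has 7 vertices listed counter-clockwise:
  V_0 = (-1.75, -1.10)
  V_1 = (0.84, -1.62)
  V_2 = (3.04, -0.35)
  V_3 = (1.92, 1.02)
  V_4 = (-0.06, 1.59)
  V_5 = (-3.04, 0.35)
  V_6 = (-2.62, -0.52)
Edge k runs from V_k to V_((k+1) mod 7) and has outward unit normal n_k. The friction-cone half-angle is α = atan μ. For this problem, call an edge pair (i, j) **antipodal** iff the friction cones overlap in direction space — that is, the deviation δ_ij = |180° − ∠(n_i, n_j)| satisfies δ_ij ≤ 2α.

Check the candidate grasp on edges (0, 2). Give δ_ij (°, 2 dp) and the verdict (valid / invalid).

δ = 39.38°, valid

α = atan 0.6 = 30.96°;  2α = 61.93°
edge 0: e_0 = (+2.59, -0.52);  n_0 = (-0.1968, -0.9804)
edge 2: e_2 = (-1.12, +1.37);  n_2 = (+0.7742, +0.6329)
∠(n_0, n_2) = 140.62°
δ = |180° − 140.62°| = 39.38°
39.38° ≤ 2α = 61.93°  →  valid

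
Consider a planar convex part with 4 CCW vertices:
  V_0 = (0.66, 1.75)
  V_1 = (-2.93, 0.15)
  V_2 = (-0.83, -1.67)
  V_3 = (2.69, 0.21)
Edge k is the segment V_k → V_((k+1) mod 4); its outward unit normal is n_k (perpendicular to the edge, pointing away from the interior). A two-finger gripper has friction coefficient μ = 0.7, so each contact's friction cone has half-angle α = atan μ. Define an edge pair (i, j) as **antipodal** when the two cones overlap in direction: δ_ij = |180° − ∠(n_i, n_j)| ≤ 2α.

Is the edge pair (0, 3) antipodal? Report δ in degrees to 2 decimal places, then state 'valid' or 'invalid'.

α = atan 0.7 = 34.99°;  2α = 69.98°
edge 0: e_0 = (-3.59, -1.60);  n_0 = (-0.4071, +0.9134)
edge 3: e_3 = (-2.03, +1.54);  n_3 = (+0.6044, +0.7967)
∠(n_0, n_3) = 61.21°
δ = |180° − 61.21°| = 118.79°
118.79° > 2α = 69.98°  →  invalid

δ = 118.79°, invalid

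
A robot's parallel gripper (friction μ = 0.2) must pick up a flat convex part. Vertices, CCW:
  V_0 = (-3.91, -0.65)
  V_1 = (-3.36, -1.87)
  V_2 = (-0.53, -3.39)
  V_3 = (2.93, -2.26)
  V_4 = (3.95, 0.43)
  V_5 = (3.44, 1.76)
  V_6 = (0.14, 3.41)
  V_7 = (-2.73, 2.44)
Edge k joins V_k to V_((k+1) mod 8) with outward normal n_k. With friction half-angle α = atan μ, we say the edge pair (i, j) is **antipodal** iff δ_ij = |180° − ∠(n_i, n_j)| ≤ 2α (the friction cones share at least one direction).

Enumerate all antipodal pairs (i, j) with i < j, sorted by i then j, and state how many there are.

α = atan 0.2 = 11.31°;  2α = 22.62°
n_0 = (-0.9116, -0.4110)
n_1 = (-0.4732, -0.8810)
n_2 = (+0.3105, -0.9506)
n_3 = (+0.9350, -0.3545)
n_4 = (+0.9337, +0.3580)
n_5 = (+0.4472, +0.8944)
n_6 = (-0.3202, +0.9474)
n_7 = (-0.9342, +0.3567)
  (0,1): δ = 142.51°  ·
  (0,2): δ = 96.18°  ·
  (0,3): δ = 45.03°  ·
  (0,4): δ = 3.29°  ✓
  (0,5): δ = 39.17°  ·
  (0,6): δ = 84.41°  ·
  (0,7): δ = 134.83°  ·
  (1,2): δ = 133.67°  ·
  (1,3): δ = 82.53°  ·
  (1,4): δ = 40.78°  ·
  (1,5): δ = 1.68°  ✓
  (1,6): δ = 46.91°  ·
  (1,7): δ = 97.34°  ·
  (2,3): δ = 128.85°  ·
  (2,4): δ = 87.11°  ·
  (2,5): δ = 44.65°  ·
  (2,6): δ = 0.59°  ✓
  (2,7): δ = 51.01°  ·
  (3,4): δ = 138.25°  ·
  (3,5): δ = 95.80°  ·
  (3,6): δ = 50.56°  ·
  (3,7): δ = 0.13°  ✓
  (4,5): δ = 137.54°  ·
  (4,6): δ = 92.31°  ·
  (4,7): δ = 41.88°  ·
  (5,6): δ = 134.76°  ·
  (5,7): δ = 84.34°  ·
  (6,7): δ = 129.57°  ·
antipodal pairs: 4

count = 4; pairs: (0,4), (1,5), (2,6), (3,7)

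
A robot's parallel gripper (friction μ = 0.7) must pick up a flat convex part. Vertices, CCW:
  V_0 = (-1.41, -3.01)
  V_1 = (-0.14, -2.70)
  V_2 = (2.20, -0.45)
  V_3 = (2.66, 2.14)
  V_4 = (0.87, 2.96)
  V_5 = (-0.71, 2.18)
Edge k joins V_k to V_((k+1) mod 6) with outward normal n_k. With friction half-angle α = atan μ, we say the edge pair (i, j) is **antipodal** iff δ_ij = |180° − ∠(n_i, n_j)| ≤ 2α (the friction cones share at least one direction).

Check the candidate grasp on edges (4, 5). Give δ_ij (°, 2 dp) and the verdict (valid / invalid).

δ = 123.96°, invalid

α = atan 0.7 = 34.99°;  2α = 69.98°
edge 4: e_4 = (-1.58, -0.78);  n_4 = (-0.4427, +0.8967)
edge 5: e_5 = (-0.70, -5.19);  n_5 = (-0.9910, +0.1337)
∠(n_4, n_5) = 56.04°
δ = |180° − 56.04°| = 123.96°
123.96° > 2α = 69.98°  →  invalid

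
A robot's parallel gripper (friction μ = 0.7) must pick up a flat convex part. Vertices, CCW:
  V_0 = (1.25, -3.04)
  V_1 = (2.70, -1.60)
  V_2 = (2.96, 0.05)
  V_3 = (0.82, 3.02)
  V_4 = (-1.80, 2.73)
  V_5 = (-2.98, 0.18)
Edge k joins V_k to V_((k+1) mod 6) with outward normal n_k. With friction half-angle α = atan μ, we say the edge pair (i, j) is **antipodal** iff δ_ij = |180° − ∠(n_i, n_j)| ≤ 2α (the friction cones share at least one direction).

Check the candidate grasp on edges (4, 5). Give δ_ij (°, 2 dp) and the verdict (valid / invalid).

α = atan 0.7 = 34.99°;  2α = 69.98°
edge 4: e_4 = (-1.18, -2.55);  n_4 = (-0.9075, +0.4200)
edge 5: e_5 = (+4.23, -3.22);  n_5 = (-0.6057, -0.7957)
∠(n_4, n_5) = 77.55°
δ = |180° − 77.55°| = 102.45°
102.45° > 2α = 69.98°  →  invalid

δ = 102.45°, invalid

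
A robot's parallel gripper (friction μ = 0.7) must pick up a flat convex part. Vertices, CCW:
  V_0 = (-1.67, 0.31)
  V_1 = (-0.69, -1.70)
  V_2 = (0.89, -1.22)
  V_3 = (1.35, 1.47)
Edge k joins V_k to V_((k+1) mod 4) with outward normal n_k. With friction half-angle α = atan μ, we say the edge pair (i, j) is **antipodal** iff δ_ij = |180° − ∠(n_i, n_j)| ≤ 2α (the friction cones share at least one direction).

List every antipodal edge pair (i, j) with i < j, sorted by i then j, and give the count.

α = atan 0.7 = 34.99°;  2α = 69.98°
n_0 = (-0.8989, -0.4382)
n_1 = (+0.2907, -0.9568)
n_2 = (+0.9857, -0.1686)
n_3 = (-0.3586, +0.9335)
  (0,1): δ = 99.09°  ·
  (0,2): δ = 35.70°  ✓
  (0,3): δ = 85.02°  ·
  (1,2): δ = 116.60°  ·
  (1,3): δ = 4.11°  ✓
  (2,3): δ = 59.28°  ✓
antipodal pairs: 3

count = 3; pairs: (0,2), (1,3), (2,3)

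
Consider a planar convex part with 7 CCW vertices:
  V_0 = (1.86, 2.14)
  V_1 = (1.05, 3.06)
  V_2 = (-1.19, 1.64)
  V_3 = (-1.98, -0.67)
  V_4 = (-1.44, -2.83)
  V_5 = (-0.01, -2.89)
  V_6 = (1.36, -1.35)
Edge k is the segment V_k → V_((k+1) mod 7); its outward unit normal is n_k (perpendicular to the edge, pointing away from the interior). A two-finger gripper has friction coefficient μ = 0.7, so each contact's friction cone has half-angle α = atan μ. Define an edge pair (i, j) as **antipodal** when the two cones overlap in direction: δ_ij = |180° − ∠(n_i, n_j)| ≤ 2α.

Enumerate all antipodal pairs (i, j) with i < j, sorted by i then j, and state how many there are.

α = atan 0.7 = 34.99°;  2α = 69.98°
n_0 = (+0.7506, +0.6608)
n_1 = (-0.5354, +0.8446)
n_2 = (-0.9462, +0.3236)
n_3 = (-0.9701, -0.2425)
n_4 = (-0.0419, -0.9991)
n_5 = (+0.7471, -0.6647)
n_6 = (+0.9899, -0.1418)
  (0,1): δ = 98.99°  ·
  (0,2): δ = 60.24°  ✓
  (0,3): δ = 27.33°  ✓
  (0,4): δ = 46.24°  ✓
  (0,5): δ = 96.98°  ·
  (0,6): δ = 130.49°  ·
  (1,2): δ = 141.25°  ·
  (1,3): δ = 108.34°  ·
  (1,4): δ = 34.77°  ✓
  (1,5): δ = 15.97°  ✓
  (1,6): δ = 49.48°  ✓
  (2,3): δ = 147.08°  ·
  (2,4): δ = 73.52°  ·
  (2,5): δ = 22.78°  ✓
  (2,6): δ = 10.73°  ✓
  (3,4): δ = 106.44°  ·
  (3,5): δ = 55.69°  ✓
  (3,6): δ = 22.19°  ✓
  (4,5): δ = 129.25°  ·
  (4,6): δ = 95.75°  ·
  (5,6): δ = 146.50°  ·
antipodal pairs: 10

count = 10; pairs: (0,2), (0,3), (0,4), (1,4), (1,5), (1,6), (2,5), (2,6), (3,5), (3,6)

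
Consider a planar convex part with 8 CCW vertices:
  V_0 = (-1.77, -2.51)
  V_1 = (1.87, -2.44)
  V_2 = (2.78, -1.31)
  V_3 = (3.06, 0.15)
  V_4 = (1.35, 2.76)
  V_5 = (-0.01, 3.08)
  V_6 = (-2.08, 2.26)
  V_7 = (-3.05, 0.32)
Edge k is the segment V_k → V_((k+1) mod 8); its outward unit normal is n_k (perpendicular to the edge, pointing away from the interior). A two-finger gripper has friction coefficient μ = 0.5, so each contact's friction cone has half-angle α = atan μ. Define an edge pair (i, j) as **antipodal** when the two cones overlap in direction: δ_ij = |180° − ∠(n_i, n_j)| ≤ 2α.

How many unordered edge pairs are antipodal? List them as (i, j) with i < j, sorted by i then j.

count = 8; pairs: (0,4), (0,5), (1,5), (1,6), (2,6), (2,7), (3,7), (4,7)

α = atan 0.5 = 26.57°;  2α = 53.13°
n_0 = (+0.0192, -0.9998)
n_1 = (+0.7788, -0.6272)
n_2 = (+0.9821, -0.1883)
n_3 = (+0.8365, +0.5480)
n_4 = (+0.2290, +0.9734)
n_5 = (-0.3683, +0.9297)
n_6 = (-0.8944, +0.4472)
n_7 = (-0.9111, -0.4121)
  (0,1): δ = 129.95°  ·
  (0,2): δ = 101.96°  ·
  (0,3): δ = 57.87°  ·
  (0,4): δ = 14.34°  ✓
  (0,5): δ = 20.51°  ✓
  (0,6): δ = 62.33°  ·
  (0,7): δ = 113.24°  ·
  (1,2): δ = 152.01°  ·
  (1,3): δ = 107.92°  ·
  (1,4): δ = 64.40°  ·
  (1,5): δ = 29.54°  ✓
  (1,6): δ = 12.28°  ✓
  (1,7): δ = 63.18°  ·
  (2,3): δ = 135.91°  ·
  (2,4): δ = 92.38°  ·
  (2,5): δ = 57.53°  ·
  (2,6): δ = 15.71°  ✓
  (2,7): δ = 35.19°  ✓
  (3,4): δ = 136.47°  ·
  (3,5): δ = 101.62°  ·
  (3,6): δ = 59.80°  ·
  (3,7): δ = 8.89°  ✓
  (4,5): δ = 145.15°  ·
  (4,6): δ = 103.32°  ·
  (4,7): δ = 52.42°  ✓
  (5,6): δ = 138.18°  ·
  (5,7): δ = 87.27°  ·
  (6,7): δ = 129.10°  ·
antipodal pairs: 8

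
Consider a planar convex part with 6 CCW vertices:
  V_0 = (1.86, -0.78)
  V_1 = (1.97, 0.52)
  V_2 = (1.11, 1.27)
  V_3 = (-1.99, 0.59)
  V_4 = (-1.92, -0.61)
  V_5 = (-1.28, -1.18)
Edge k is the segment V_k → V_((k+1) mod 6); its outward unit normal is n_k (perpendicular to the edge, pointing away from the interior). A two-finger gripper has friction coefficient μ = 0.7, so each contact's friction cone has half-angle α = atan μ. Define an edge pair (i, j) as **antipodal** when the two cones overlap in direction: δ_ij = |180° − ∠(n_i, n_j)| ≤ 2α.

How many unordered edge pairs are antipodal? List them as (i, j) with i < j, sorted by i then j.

α = atan 0.7 = 34.99°;  2α = 69.98°
n_0 = (+0.9964, -0.0843)
n_1 = (+0.6573, +0.7537)
n_2 = (-0.2143, +0.9768)
n_3 = (-0.9983, -0.0582)
n_4 = (-0.6651, -0.7468)
n_5 = (+0.1264, -0.9920)
  (0,1): δ = 126.25°  ·
  (0,2): δ = 72.79°  ·
  (0,3): δ = 8.18°  ✓
  (0,4): δ = 53.15°  ✓
  (0,5): δ = 102.10°  ·
  (1,2): δ = 126.54°  ·
  (1,3): δ = 45.57°  ✓
  (1,4): δ = 0.60°  ✓
  (1,5): δ = 48.35°  ✓
  (2,3): δ = 99.03°  ·
  (2,4): δ = 54.06°  ✓
  (2,5): δ = 5.11°  ✓
  (3,4): δ = 135.03°  ·
  (3,5): δ = 86.08°  ·
  (4,5): δ = 131.05°  ·
antipodal pairs: 7

count = 7; pairs: (0,3), (0,4), (1,3), (1,4), (1,5), (2,4), (2,5)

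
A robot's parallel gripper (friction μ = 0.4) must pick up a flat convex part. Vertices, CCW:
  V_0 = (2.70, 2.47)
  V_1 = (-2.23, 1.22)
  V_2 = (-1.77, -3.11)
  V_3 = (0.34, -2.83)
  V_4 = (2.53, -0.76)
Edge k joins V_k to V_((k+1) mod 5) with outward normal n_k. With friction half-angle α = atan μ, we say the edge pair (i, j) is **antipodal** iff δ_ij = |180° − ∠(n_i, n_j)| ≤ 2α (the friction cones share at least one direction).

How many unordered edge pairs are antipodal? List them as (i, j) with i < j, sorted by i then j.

count = 3; pairs: (0,2), (0,3), (1,4)

α = atan 0.4 = 21.80°;  2α = 43.60°
n_0 = (-0.2458, +0.9693)
n_1 = (-0.9944, -0.1056)
n_2 = (+0.1315, -0.9913)
n_3 = (+0.6869, -0.7267)
n_4 = (+0.9986, -0.0526)
  (0,1): δ = 98.16°  ·
  (0,2): δ = 6.67°  ✓
  (0,3): δ = 29.16°  ✓
  (0,4): δ = 72.76°  ·
  (1,2): δ = 88.51°  ·
  (1,3): δ = 52.68°  ·
  (1,4): δ = 9.08°  ✓
  (2,3): δ = 144.17°  ·
  (2,4): δ = 100.57°  ·
  (3,4): δ = 136.40°  ·
antipodal pairs: 3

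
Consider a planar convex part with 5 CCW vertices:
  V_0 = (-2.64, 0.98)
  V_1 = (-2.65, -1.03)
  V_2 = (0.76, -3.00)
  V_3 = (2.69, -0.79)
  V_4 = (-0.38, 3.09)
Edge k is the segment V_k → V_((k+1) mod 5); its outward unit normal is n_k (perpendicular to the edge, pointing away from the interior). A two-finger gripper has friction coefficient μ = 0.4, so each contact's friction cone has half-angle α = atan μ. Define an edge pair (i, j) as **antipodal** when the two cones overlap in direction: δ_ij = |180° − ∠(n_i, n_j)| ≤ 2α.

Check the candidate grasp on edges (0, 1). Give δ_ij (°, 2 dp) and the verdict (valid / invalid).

α = atan 0.4 = 21.80°;  2α = 43.60°
edge 0: e_0 = (-0.01, -2.01);  n_0 = (-1.0000, +0.0050)
edge 1: e_1 = (+3.41, -1.97);  n_1 = (-0.5002, -0.8659)
∠(n_0, n_1) = 60.27°
δ = |180° − 60.27°| = 119.73°
119.73° > 2α = 43.60°  →  invalid

δ = 119.73°, invalid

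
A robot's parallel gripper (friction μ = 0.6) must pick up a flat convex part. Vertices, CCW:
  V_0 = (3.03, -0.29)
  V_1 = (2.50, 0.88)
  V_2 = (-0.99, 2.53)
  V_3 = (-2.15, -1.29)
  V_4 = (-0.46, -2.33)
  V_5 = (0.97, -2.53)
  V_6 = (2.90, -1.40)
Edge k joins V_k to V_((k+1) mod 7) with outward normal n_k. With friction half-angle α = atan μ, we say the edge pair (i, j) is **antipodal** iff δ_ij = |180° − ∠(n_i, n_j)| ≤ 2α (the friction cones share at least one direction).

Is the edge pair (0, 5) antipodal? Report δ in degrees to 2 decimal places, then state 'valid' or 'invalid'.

α = atan 0.6 = 30.96°;  2α = 61.93°
edge 0: e_0 = (-0.53, +1.17);  n_0 = (+0.9109, +0.4126)
edge 5: e_5 = (+1.93, +1.13);  n_5 = (+0.5053, -0.8630)
∠(n_0, n_5) = 84.02°
δ = |180° − 84.02°| = 95.98°
95.98° > 2α = 61.93°  →  invalid

δ = 95.98°, invalid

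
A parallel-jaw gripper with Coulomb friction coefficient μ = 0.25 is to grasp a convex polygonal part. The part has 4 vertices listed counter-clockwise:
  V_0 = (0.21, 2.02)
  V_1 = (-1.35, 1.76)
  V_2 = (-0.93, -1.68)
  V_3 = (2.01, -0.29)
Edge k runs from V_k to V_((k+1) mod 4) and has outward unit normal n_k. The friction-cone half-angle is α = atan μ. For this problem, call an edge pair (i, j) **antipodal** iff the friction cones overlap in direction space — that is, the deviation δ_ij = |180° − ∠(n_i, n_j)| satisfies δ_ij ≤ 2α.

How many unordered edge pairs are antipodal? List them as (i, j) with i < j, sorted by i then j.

α = atan 0.25 = 14.04°;  2α = 28.07°
n_0 = (-0.1644, +0.9864)
n_1 = (-0.9926, -0.1212)
n_2 = (+0.4274, -0.9041)
n_3 = (+0.7888, +0.6146)
  (0,1): δ = 92.50°  ·
  (0,2): δ = 15.84°  ✓
  (0,3): δ = 118.46°  ·
  (1,2): δ = 71.66°  ·
  (1,3): δ = 30.97°  ·
  (2,3): δ = 77.38°  ·
antipodal pairs: 1

count = 1; pairs: (0,2)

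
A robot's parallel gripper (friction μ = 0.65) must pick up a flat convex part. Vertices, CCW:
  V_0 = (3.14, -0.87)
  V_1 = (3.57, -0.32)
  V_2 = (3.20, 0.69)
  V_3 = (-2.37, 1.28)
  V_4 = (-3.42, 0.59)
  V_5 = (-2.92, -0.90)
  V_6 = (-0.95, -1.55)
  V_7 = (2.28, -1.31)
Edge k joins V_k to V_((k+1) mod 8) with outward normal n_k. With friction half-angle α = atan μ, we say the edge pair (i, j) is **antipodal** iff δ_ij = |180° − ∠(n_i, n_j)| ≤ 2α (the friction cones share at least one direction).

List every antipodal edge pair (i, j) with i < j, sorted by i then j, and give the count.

count = 12; pairs: (0,2), (0,3), (0,4), (1,4), (1,5), (2,4), (2,5), (2,6), (2,7), (3,5), (3,6), (3,7)

α = atan 0.65 = 33.02°;  2α = 66.05°
n_0 = (+0.7878, -0.6159)
n_1 = (+0.9390, +0.3440)
n_2 = (+0.1053, +0.9944)
n_3 = (-0.5492, +0.8357)
n_4 = (-0.9480, -0.3181)
n_5 = (-0.3133, -0.9496)
n_6 = (+0.0741, -0.9973)
n_7 = (+0.4555, -0.8902)
  (0,1): δ = 121.86°  ·
  (0,2): δ = 58.03°  ✓
  (0,3): δ = 18.67°  ✓
  (0,4): δ = 56.57°  ✓
  (0,5): δ = 109.76°  ·
  (0,6): δ = 132.27°  ·
  (0,7): δ = 155.11°  ·
  (1,2): δ = 116.17°  ·
  (1,3): δ = 76.81°  ·
  (1,4): δ = 1.57°  ✓
  (1,5): δ = 51.62°  ✓
  (1,6): δ = 74.13°  ·
  (1,7): δ = 96.98°  ·
  (2,3): δ = 140.64°  ·
  (2,4): δ = 65.40°  ✓
  (2,5): δ = 12.21°  ✓
  (2,6): δ = 10.30°  ✓
  (2,7): δ = 33.14°  ✓
  (3,4): δ = 104.76°  ·
  (3,5): δ = 51.57°  ✓
  (3,6): δ = 29.06°  ✓
  (3,7): δ = 6.22°  ✓
  (4,5): δ = 126.81°  ·
  (4,6): δ = 104.30°  ·
  (4,7): δ = 81.45°  ·
  (5,6): δ = 157.49°  ·
  (5,7): δ = 134.64°  ·
  (6,7): δ = 157.15°  ·
antipodal pairs: 12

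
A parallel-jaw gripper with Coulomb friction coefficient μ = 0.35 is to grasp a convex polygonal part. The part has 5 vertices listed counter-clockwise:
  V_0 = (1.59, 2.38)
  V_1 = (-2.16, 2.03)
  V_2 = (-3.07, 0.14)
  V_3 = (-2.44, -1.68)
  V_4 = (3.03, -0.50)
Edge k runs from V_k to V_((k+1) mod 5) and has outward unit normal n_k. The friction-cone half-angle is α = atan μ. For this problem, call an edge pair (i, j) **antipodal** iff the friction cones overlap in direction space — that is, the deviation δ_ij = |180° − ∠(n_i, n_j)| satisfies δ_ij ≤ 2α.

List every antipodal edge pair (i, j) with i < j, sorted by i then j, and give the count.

α = atan 0.35 = 19.29°;  2α = 38.58°
n_0 = (-0.0929, +0.9957)
n_1 = (-0.9010, +0.4338)
n_2 = (-0.9450, -0.3271)
n_3 = (+0.2109, -0.9775)
n_4 = (+0.8944, +0.4472)
  (0,1): δ = 121.04°  ·
  (0,2): δ = 76.24°  ·
  (0,3): δ = 6.84°  ✓
  (0,4): δ = 111.23°  ·
  (1,2): δ = 135.20°  ·
  (1,3): δ = 52.12°  ·
  (1,4): δ = 52.28°  ·
  (2,3): δ = 96.92°  ·
  (2,4): δ = 7.47°  ✓
  (3,4): δ = 75.61°  ·
antipodal pairs: 2

count = 2; pairs: (0,3), (2,4)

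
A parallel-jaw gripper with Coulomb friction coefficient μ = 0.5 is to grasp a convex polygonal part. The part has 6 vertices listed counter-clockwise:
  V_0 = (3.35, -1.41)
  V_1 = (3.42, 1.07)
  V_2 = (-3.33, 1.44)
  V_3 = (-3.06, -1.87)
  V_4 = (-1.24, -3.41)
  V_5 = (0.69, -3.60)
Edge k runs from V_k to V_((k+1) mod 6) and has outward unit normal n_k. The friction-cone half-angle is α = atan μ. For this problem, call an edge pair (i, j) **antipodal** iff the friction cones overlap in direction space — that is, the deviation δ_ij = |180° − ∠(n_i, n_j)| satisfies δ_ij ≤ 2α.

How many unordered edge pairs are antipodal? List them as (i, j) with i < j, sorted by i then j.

count = 5; pairs: (0,2), (0,3), (1,3), (1,4), (1,5)

α = atan 0.5 = 26.57°;  2α = 53.13°
n_0 = (+0.9996, -0.0282)
n_1 = (+0.0547, +0.9985)
n_2 = (-0.9967, -0.0813)
n_3 = (-0.6459, -0.7634)
n_4 = (-0.0980, -0.9952)
n_5 = (+0.6356, -0.7720)
  (0,1): δ = 91.52°  ·
  (0,2): δ = 6.28°  ✓
  (0,3): δ = 51.38°  ✓
  (0,4): δ = 85.99°  ·
  (0,5): δ = 131.08°  ·
  (1,2): δ = 82.20°  ·
  (1,3): δ = 37.10°  ✓
  (1,4): δ = 2.48°  ✓
  (1,5): δ = 42.60°  ✓
  (2,3): δ = 134.90°  ·
  (2,4): δ = 100.29°  ·
  (2,5): δ = 55.20°  ·
  (3,4): δ = 145.39°  ·
  (3,5): δ = 100.30°  ·
  (4,5): δ = 134.91°  ·
antipodal pairs: 5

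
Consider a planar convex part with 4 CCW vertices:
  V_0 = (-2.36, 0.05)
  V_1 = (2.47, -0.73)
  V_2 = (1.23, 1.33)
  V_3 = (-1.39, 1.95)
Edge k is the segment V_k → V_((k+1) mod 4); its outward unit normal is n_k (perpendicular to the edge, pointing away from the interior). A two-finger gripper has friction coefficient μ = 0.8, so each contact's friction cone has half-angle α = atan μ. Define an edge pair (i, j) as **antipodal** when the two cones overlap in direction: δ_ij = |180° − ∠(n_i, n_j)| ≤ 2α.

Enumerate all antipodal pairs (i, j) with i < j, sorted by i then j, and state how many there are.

count = 4; pairs: (0,1), (0,2), (0,3), (1,3)

α = atan 0.8 = 38.66°;  2α = 77.32°
n_0 = (-0.1594, -0.9872)
n_1 = (+0.8568, +0.5157)
n_2 = (+0.2303, +0.9731)
n_3 = (-0.8906, +0.4547)
  (0,1): δ = 49.78°  ✓
  (0,2): δ = 4.14°  ✓
  (0,3): δ = 72.13°  ✓
  (1,2): δ = 134.36°  ·
  (1,3): δ = 58.09°  ✓
  (2,3): δ = 103.73°  ·
antipodal pairs: 4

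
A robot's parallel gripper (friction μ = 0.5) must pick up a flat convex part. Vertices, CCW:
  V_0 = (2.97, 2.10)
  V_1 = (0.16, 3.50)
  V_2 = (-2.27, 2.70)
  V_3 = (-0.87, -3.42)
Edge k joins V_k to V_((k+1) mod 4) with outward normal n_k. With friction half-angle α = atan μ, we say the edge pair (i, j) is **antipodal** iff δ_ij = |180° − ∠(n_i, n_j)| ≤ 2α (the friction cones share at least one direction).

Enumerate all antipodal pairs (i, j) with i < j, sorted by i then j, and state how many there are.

count = 3; pairs: (0,2), (1,3), (2,3)

α = atan 0.5 = 26.57°;  2α = 53.13°
n_0 = (+0.4459, +0.8951)
n_1 = (-0.3127, +0.9498)
n_2 = (-0.9748, -0.2230)
n_3 = (+0.8209, -0.5711)
  (0,1): δ = 135.29°  ·
  (0,2): δ = 50.63°  ✓
  (0,3): δ = 81.66°  ·
  (1,2): δ = 95.34°  ·
  (1,3): δ = 36.95°  ✓
  (2,3): δ = 47.71°  ✓
antipodal pairs: 3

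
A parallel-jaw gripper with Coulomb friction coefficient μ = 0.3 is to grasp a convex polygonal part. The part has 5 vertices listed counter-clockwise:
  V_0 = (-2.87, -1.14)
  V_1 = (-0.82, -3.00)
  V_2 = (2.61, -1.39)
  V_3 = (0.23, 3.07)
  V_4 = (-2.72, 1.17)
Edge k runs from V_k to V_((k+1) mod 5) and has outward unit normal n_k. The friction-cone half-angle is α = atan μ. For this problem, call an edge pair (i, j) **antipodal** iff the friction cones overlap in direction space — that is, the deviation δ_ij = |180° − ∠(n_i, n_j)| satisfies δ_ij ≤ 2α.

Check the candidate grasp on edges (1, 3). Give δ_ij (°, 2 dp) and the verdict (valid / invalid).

δ = 7.64°, valid

α = atan 0.3 = 16.70°;  2α = 33.40°
edge 1: e_1 = (+3.43, +1.61);  n_1 = (+0.4249, -0.9052)
edge 3: e_3 = (-2.95, -1.90);  n_3 = (-0.5415, +0.8407)
∠(n_1, n_3) = 172.36°
δ = |180° − 172.36°| = 7.64°
7.64° ≤ 2α = 33.40°  →  valid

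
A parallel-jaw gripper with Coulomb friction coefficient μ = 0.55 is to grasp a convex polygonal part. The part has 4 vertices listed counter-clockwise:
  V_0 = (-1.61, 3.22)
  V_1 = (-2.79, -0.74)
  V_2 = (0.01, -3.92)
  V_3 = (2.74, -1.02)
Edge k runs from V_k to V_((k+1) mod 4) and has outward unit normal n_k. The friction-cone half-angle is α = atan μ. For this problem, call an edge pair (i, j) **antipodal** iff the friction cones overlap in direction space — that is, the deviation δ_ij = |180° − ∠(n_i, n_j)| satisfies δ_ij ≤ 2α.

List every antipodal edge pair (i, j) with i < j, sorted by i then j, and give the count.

count = 2; pairs: (0,2), (1,3)

α = atan 0.55 = 28.81°;  2α = 57.62°
n_0 = (-0.9584, +0.2856)
n_1 = (-0.7505, -0.6608)
n_2 = (+0.7281, -0.6854)
n_3 = (+0.6980, +0.7161)
  (0,1): δ = 122.04°  ·
  (0,2): δ = 26.68°  ✓
  (0,3): δ = 62.33°  ·
  (1,2): δ = 84.63°  ·
  (1,3): δ = 4.37°  ✓
  (2,3): δ = 91.00°  ·
antipodal pairs: 2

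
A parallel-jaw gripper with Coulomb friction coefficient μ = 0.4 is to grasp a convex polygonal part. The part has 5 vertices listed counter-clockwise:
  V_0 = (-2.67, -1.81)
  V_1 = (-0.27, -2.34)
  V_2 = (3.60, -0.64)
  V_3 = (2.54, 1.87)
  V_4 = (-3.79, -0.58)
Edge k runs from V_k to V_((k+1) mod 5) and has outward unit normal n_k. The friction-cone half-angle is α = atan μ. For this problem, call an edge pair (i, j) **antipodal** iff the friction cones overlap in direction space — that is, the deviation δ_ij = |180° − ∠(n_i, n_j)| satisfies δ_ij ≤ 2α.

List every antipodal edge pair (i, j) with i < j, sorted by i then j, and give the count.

count = 3; pairs: (0,3), (1,3), (2,4)

α = atan 0.4 = 21.80°;  2α = 43.60°
n_0 = (-0.2156, -0.9765)
n_1 = (+0.4022, -0.9156)
n_2 = (+0.9212, +0.3890)
n_3 = (-0.3610, +0.9326)
n_4 = (-0.7394, -0.6733)
  (0,1): δ = 143.83°  ·
  (0,2): δ = 54.65°  ·
  (0,3): δ = 33.61°  ✓
  (0,4): δ = 144.77°  ·
  (1,2): δ = 90.82°  ·
  (1,3): δ = 2.56°  ✓
  (1,4): δ = 108.61°  ·
  (2,3): δ = 91.74°  ·
  (2,4): δ = 19.43°  ✓
  (3,4): δ = 68.84°  ·
antipodal pairs: 3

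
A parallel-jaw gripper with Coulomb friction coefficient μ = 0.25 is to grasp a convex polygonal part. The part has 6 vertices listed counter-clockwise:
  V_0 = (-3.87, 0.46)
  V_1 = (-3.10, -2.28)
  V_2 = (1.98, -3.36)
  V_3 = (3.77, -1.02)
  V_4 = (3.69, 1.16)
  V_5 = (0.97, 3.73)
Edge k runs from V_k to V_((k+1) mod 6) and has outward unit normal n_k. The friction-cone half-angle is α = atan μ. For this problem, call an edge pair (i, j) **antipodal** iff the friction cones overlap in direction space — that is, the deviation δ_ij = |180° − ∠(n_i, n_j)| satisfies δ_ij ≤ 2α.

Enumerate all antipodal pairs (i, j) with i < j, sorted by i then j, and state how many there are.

count = 2; pairs: (0,3), (2,5)

α = atan 0.25 = 14.04°;  2α = 28.07°
n_0 = (-0.9627, -0.2705)
n_1 = (-0.2080, -0.9781)
n_2 = (+0.7943, -0.6076)
n_3 = (+0.9993, +0.0367)
n_4 = (+0.6868, +0.7269)
n_5 = (-0.5598, +0.8286)
  (0,1): δ = 117.70°  ·
  (0,2): δ = 53.11°  ·
  (0,3): δ = 13.59°  ✓
  (0,4): δ = 30.93°  ·
  (0,5): δ = 108.35°  ·
  (1,2): δ = 115.41°  ·
  (1,3): δ = 75.90°  ·
  (1,4): δ = 31.37°  ·
  (1,5): δ = 46.05°  ·
  (2,3): δ = 140.48°  ·
  (2,4): δ = 95.96°  ·
  (2,5): δ = 18.54°  ✓
  (3,4): δ = 135.48°  ·
  (3,5): δ = 58.06°  ·
  (4,5): δ = 102.58°  ·
antipodal pairs: 2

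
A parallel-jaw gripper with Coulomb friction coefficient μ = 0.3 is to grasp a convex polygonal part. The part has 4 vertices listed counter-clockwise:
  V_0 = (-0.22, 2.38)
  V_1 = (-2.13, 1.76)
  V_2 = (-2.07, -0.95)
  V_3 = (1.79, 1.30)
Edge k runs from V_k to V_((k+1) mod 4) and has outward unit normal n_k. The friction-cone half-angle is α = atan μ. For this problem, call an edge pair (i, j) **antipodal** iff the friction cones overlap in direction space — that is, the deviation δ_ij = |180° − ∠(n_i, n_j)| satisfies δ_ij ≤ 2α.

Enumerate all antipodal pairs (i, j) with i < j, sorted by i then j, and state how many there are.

α = atan 0.3 = 16.70°;  2α = 33.40°
n_0 = (-0.3087, +0.9511)
n_1 = (-0.9998, -0.0221)
n_2 = (+0.5036, -0.8639)
n_3 = (+0.4733, +0.8809)
  (0,1): δ = 106.72°  ·
  (0,2): δ = 12.25°  ✓
  (0,3): δ = 133.77°  ·
  (1,2): δ = 61.03°  ·
  (1,3): δ = 60.48°  ·
  (2,3): δ = 58.49°  ·
antipodal pairs: 1

count = 1; pairs: (0,2)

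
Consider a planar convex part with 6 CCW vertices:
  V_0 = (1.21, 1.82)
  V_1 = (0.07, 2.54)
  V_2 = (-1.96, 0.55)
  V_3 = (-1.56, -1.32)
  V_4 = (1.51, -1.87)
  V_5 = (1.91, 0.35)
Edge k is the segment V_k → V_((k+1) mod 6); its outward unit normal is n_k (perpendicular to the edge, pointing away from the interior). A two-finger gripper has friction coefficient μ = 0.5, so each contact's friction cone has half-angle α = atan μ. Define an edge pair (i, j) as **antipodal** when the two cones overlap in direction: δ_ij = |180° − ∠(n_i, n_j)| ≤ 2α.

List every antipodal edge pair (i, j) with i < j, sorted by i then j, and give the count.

α = atan 0.5 = 26.57°;  2α = 53.13°
n_0 = (+0.5340, +0.8455)
n_1 = (-0.7000, +0.7141)
n_2 = (-0.9779, -0.2092)
n_3 = (-0.1763, -0.9843)
n_4 = (+0.9842, -0.1773)
n_5 = (+0.9029, +0.4299)
  (0,1): δ = 103.29°  ·
  (0,2): δ = 45.65°  ✓
  (0,3): δ = 22.12°  ✓
  (0,4): δ = 112.06°  ·
  (0,5): δ = 147.74°  ·
  (1,2): δ = 122.36°  ·
  (1,3): δ = 54.59°  ·
  (1,4): δ = 35.36°  ✓
  (1,5): δ = 71.03°  ·
  (2,3): δ = 112.23°  ·
  (2,4): δ = 22.29°  ✓
  (2,5): δ = 13.39°  ✓
  (3,4): δ = 90.06°  ·
  (3,5): δ = 54.38°  ·
  (4,5): δ = 144.32°  ·
antipodal pairs: 5

count = 5; pairs: (0,2), (0,3), (1,4), (2,4), (2,5)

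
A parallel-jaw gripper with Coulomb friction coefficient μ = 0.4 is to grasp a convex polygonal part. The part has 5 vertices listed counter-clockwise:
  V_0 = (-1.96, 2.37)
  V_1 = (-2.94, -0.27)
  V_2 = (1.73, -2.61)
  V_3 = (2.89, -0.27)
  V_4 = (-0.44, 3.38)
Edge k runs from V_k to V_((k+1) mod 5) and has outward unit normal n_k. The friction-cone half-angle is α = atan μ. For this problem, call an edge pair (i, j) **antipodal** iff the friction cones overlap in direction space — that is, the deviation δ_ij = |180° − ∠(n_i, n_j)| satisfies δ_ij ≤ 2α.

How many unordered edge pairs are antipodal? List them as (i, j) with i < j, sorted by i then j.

α = atan 0.4 = 21.80°;  2α = 43.60°
n_0 = (-0.9375, +0.3480)
n_1 = (-0.4480, -0.8940)
n_2 = (+0.8960, -0.4441)
n_3 = (+0.7387, +0.6740)
n_4 = (-0.5534, +0.8329)
  (0,1): δ = 96.25°  ·
  (0,2): δ = 6.00°  ✓
  (0,3): δ = 62.74°  ·
  (0,4): δ = 143.97°  ·
  (1,2): δ = 89.75°  ·
  (1,3): δ = 21.01°  ✓
  (1,4): δ = 60.22°  ·
  (2,3): δ = 111.26°  ·
  (2,4): δ = 30.03°  ✓
  (3,4): δ = 98.77°  ·
antipodal pairs: 3

count = 3; pairs: (0,2), (1,3), (2,4)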